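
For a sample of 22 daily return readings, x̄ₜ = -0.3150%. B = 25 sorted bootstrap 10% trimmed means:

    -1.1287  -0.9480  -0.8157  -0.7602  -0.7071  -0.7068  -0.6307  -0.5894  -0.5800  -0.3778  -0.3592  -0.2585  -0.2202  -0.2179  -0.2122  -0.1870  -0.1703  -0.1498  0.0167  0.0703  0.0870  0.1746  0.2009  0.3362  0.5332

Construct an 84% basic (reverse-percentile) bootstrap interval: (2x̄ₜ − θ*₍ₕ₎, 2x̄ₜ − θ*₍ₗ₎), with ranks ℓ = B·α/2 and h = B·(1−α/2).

(-0.8309, 0.3180)

Percentile endpoints at ranks 2 and 23: θ*₍2₎ = -0.9480, θ*₍23₎ = 0.2009.
Basic interval reflects these around x̄ₜ:
  lower = 2 × -0.3150 − 0.2009 = -0.8309
  upper = 2 × -0.3150 − -0.9480 = 0.3180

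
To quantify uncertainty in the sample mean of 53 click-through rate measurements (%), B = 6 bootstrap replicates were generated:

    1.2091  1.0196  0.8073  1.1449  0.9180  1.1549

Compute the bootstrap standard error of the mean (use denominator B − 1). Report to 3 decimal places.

Bootstrap SE is the standard deviation of the 6 replicate means.
Mean of replicates: (1.2091 + 1.0196 + 0.8073 + 1.1449 + 0.9180 + 1.1549) / 6 = 6.25380 / 6 = 1.04230
Sum of squared deviations: (+0.16680)² + (−0.02270)² + (−0.23500)² + (+0.10260)² + (−0.12430)² + (+0.11260)² = 0.12222
Variance = 0.12222 / 5 = 0.02444
SE* = √0.02444

SE* = 0.156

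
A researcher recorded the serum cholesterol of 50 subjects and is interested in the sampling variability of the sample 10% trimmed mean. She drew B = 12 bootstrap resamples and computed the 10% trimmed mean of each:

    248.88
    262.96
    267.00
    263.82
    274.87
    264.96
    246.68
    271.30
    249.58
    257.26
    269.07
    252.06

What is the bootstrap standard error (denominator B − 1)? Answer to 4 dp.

SE* = 9.5456

Bootstrap SE is the standard deviation of the 12 replicate 10% trimmed means.
Mean of replicates: (248.88 + 262.96 + 267.00 + 263.82 + 274.87 + 264.96 + 246.68 + 271.30 + 249.58 + 257.26 + 269.07 + 252.06) / 12 = 3128.44000 / 12 = 260.70333
Sum of squared deviations: (−11.82333)² + (+2.25667)² + (+6.29667)² + (+3.11667)² + (+14.16667)² + (+4.25667)² + (−14.02333)² + (+10.59667)² + (−11.12333)² + (−3.44333)² + (+8.36667)² + (−8.64333)² = 1002.29567
Variance = 1002.29567 / 11 = 91.11779
SE* = √91.11779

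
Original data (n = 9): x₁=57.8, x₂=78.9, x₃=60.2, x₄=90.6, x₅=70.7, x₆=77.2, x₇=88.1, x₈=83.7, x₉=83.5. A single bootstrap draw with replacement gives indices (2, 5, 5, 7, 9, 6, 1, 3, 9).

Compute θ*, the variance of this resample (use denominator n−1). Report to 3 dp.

Resample values: 78.9, 70.7, 70.7, 88.1, 83.5, 77.2, 57.8, 60.2, 83.5.
Mean = 74.5111; sum of squared deviations = 885.8689
s² = 885.8689 / 8 = 110.7336

θ* = 110.734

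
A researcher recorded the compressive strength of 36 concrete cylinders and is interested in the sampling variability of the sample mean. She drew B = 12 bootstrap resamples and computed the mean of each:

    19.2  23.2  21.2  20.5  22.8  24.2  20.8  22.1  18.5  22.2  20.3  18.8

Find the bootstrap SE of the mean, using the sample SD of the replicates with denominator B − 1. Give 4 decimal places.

SE* = 1.8053

Bootstrap SE is the standard deviation of the 12 replicate means.
Mean of replicates: (19.2 + 23.2 + 21.2 + 20.5 + 22.8 + 24.2 + 20.8 + 22.1 + 18.5 + 22.2 + 20.3 + 18.8) / 12 = 253.80000 / 12 = 21.15000
Sum of squared deviations: (−1.95000)² + (+2.05000)² + (+0.05000)² + (−0.65000)² + (+1.65000)² + (+3.05000)² + (−0.35000)² + (+0.95000)² + (−2.65000)² + (+1.05000)² + (−0.85000)² + (−2.35000)² = 35.85000
Variance = 35.85000 / 11 = 3.25909
SE* = √3.25909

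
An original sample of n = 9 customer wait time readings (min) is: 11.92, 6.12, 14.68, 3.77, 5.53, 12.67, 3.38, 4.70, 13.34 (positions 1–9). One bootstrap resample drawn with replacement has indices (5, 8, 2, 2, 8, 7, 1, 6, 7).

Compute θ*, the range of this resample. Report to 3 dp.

Resample values: 5.53, 4.70, 6.12, 6.12, 4.70, 3.38, 11.92, 12.67, 3.38.
Range = 12.67 − 3.38 = 9.290

θ* = 9.290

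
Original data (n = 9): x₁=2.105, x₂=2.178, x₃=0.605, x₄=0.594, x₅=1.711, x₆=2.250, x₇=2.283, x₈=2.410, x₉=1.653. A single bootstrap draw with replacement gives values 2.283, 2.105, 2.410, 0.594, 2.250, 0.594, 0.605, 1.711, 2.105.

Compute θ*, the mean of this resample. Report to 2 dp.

Mean = (2.283 + 2.105 + 2.410 + 0.594 + 2.250 + 0.594 + 0.605 + 1.711 + 2.105) / 9 = 14.6570 / 9 = 1.63

θ* = 1.63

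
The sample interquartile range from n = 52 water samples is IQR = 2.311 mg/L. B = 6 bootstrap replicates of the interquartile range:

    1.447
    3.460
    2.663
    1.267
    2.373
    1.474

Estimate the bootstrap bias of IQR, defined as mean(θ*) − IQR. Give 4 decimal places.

mean(θ*) = (1.447 + 3.460 + 2.663 + 1.267 + 2.373 + 1.474) / 6 = 2.11400
bias = 2.11400 − 2.311

bias = −0.1970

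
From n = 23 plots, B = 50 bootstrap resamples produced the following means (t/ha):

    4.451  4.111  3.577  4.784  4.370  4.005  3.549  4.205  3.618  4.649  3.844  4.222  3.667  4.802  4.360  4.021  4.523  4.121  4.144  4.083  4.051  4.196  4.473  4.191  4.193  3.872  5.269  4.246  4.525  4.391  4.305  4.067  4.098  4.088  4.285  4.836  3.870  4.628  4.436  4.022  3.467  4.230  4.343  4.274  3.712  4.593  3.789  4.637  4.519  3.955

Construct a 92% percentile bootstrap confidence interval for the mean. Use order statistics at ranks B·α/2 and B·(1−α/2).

Sorted replicates: 3.467, 3.549, 3.577, 3.618, 3.667, 3.712, 3.789, 3.844, 3.870, 3.872, 3.955, 4.005, 4.021, 4.022, 4.051, 4.067, 4.083, 4.088, 4.098, 4.111, 4.121, 4.144, 4.191, 4.193, 4.196, 4.205, 4.222, 4.230, 4.246, 4.274, 4.285, 4.305, 4.343, 4.360, 4.370, 4.391, 4.436, 4.451, 4.473, 4.519, 4.523, 4.525, 4.593, 4.628, 4.637, 4.649, 4.784, 4.802, 4.836, 5.269
α = 0.08; lower rank = 50 × 0.040 = 2; upper rank = 50 × 0.960 = 48.
The 2nd smallest replicate is 3.549; the 48th is 4.802.

(3.549, 4.802)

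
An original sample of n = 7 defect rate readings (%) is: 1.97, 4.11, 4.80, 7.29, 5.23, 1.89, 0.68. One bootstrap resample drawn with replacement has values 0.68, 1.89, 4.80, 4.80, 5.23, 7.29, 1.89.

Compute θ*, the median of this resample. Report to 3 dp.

Sorted: 0.68, 1.89, 1.89, 4.80, 4.80, 5.23, 7.29
Median = middle value = 4.800

θ* = 4.800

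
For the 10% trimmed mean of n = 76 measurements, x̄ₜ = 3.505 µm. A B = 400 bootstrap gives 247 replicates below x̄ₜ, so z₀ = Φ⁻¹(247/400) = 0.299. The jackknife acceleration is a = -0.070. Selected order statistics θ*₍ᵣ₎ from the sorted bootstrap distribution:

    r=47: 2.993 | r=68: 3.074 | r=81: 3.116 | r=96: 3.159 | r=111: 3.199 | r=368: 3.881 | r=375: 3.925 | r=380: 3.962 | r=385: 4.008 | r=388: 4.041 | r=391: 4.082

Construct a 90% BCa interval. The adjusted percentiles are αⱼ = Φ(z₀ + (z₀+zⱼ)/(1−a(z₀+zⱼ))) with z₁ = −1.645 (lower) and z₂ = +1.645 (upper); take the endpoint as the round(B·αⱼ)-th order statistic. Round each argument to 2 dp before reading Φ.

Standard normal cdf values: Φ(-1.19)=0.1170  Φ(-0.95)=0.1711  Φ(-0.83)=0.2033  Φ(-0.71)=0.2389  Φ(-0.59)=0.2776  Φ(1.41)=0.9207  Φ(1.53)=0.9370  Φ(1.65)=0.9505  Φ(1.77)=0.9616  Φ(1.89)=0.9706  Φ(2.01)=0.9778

(2.993, 4.082)

Lower: z₀ + z₁ = 0.299 + (-1.645) = -1.346; 1 − a(z₀+z₁) = 1 − (-0.070)(-1.346) = 0.9058; argument = 0.299 + (-1.346)/0.9058 = -1.1870 → -1.19.
α₁ = Φ(-1.19) = 0.1170; rank = round(400 × 0.1170) = 47; θ*₍47₎ = 2.993.
Upper: z₀ + z₂ = 1.944; 1 − a(z₀+z₂) = 1.1361; argument = 2.0101 → 2.01; α₂ = 0.9778; rank = 391; θ*₍391₎ = 4.082.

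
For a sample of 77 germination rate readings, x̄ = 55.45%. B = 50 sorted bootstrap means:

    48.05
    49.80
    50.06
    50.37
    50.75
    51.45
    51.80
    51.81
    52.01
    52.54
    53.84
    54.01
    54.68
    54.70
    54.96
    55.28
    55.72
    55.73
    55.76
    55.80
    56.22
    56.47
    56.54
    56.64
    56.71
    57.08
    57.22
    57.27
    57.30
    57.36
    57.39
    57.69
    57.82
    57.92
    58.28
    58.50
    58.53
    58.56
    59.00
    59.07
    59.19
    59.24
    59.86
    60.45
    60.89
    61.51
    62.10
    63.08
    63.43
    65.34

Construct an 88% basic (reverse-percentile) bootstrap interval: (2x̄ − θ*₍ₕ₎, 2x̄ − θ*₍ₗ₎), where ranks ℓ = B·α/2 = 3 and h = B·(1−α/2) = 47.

(48.80, 60.84)

Percentile endpoints at ranks 3 and 47: θ*₍3₎ = 50.06, θ*₍47₎ = 62.10.
Basic interval reflects these around x̄:
  lower = 2 × 55.45 − 62.10 = 48.80
  upper = 2 × 55.45 − 50.06 = 60.84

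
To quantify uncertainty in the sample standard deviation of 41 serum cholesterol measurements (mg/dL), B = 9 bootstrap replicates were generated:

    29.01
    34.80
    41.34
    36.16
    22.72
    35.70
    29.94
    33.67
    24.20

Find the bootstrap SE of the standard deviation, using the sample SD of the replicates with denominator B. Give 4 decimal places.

SE* = 5.6665

Bootstrap SE is the standard deviation of the 9 replicate standard deviations.
Mean of replicates: (29.01 + 34.80 + 41.34 + 36.16 + 22.72 + 35.70 + 29.94 + 33.67 + 24.20) / 9 = 287.54000 / 9 = 31.94889
Sum of squared deviations: (−2.93889)² + (+2.85111)² + (+9.39111)² + (+4.21111)² + (−9.22889)² + (+3.75111)² + (−2.00889)² + (+1.72111)² + (−7.74889)² = 288.97869
Variance = 288.97869 / 9 = 32.10874
SE* = √32.10874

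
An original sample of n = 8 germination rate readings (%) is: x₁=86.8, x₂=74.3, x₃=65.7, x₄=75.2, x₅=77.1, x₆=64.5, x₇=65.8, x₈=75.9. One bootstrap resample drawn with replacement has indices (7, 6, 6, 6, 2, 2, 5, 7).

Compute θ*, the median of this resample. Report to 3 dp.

Resample values: 65.8, 64.5, 64.5, 64.5, 74.3, 74.3, 77.1, 65.8.
Sorted: 64.5, 64.5, 64.5, 65.8, 65.8, 74.3, 74.3, 77.1
Median = average of the two middle values = 65.800

θ* = 65.800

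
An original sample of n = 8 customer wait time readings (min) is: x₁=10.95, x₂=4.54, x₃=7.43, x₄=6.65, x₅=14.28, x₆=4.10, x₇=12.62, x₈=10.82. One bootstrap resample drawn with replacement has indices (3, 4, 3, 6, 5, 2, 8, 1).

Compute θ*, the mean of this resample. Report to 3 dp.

Resample values: 7.43, 6.65, 7.43, 4.10, 14.28, 4.54, 10.82, 10.95.
Mean = (7.43 + 6.65 + 7.43 + 4.10 + 14.28 + 4.54 + 10.82 + 10.95) / 8 = 66.200 / 8 = 8.275

θ* = 8.275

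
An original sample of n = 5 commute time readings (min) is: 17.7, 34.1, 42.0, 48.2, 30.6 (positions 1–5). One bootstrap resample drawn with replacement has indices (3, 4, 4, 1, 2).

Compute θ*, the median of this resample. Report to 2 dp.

Resample values: 42.0, 48.2, 48.2, 17.7, 34.1.
Sorted: 17.7, 34.1, 42.0, 48.2, 48.2
Median = middle value = 42.00

θ* = 42.00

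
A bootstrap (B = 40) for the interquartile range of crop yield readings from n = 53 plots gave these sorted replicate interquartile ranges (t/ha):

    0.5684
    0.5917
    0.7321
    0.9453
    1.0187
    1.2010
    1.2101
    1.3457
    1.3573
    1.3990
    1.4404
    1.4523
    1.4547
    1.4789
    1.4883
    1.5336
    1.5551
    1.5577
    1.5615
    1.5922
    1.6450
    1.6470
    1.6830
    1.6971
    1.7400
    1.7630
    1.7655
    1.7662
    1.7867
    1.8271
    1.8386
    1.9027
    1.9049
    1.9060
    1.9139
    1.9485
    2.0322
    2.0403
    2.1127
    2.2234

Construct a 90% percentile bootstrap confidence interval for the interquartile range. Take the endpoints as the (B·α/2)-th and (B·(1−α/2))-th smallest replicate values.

α = 0.10; lower rank = 40 × 0.050 = 2; upper rank = 40 × 0.950 = 38.
The 2nd smallest replicate is 0.5917; the 38th is 2.0403.

(0.5917, 2.0403)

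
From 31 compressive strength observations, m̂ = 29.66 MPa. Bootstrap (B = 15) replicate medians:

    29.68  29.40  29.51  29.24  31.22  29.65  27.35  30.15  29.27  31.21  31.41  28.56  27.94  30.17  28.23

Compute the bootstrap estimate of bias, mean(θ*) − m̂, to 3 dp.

bias = −0.127

mean(θ*) = (29.68 + 29.40 + 29.51 + 29.24 + 31.22 + 29.65 + 27.35 + 30.15 + 29.27 + 31.21 + 31.41 + 28.56 + 27.94 + 30.17 + 28.23) / 15 = 29.5327
bias = 29.5327 − 29.66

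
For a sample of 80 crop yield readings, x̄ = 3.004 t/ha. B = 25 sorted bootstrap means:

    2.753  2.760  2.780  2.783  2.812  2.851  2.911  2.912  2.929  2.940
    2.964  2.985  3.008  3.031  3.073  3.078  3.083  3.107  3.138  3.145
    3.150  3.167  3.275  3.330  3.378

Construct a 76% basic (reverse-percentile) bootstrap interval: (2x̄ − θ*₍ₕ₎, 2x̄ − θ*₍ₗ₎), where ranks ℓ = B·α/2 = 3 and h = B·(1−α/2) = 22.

(2.841, 3.228)

Percentile endpoints at ranks 3 and 22: θ*₍3₎ = 2.780, θ*₍22₎ = 3.167.
Basic interval reflects these around x̄:
  lower = 2 × 3.004 − 3.167 = 2.841
  upper = 2 × 3.004 − 2.780 = 3.228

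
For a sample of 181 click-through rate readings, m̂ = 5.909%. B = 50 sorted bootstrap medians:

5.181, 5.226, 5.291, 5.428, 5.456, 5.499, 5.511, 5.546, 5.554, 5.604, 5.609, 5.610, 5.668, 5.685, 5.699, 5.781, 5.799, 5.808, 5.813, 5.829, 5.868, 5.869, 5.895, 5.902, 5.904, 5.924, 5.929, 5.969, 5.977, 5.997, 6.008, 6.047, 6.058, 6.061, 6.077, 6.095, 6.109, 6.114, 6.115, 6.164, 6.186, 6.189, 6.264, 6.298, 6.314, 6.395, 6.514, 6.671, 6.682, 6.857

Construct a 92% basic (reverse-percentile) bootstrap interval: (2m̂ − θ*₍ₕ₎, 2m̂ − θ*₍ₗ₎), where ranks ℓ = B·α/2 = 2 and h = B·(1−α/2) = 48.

(5.147, 6.592)

Percentile endpoints at ranks 2 and 48: θ*₍2₎ = 5.226, θ*₍48₎ = 6.671.
Basic interval reflects these around m̂:
  lower = 2 × 5.909 − 6.671 = 5.147
  upper = 2 × 5.909 − 5.226 = 6.592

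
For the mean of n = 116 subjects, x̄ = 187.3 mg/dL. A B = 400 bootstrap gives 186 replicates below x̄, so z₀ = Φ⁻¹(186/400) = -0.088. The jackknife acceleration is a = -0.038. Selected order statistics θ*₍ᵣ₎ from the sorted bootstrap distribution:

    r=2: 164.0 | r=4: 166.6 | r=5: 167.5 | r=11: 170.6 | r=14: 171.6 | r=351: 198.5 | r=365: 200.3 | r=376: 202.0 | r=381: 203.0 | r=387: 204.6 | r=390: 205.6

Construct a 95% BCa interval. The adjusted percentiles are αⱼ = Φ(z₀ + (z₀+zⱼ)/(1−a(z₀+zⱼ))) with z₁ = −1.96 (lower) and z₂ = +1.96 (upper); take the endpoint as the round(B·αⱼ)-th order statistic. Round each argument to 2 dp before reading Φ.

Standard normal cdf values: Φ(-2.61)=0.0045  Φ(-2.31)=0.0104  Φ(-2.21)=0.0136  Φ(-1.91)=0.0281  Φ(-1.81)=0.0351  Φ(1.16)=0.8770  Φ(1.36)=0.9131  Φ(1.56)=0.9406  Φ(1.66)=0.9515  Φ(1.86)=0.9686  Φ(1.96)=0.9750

(166.6, 203.0)

Lower: z₀ + z₁ = -0.088 + (-1.960) = -2.048; 1 − a(z₀+z₁) = 1 − (-0.038)(-2.048) = 0.9222; argument = -0.088 + (-2.048)/0.9222 = -2.3088 → -2.31.
α₁ = Φ(-2.31) = 0.0104; rank = round(400 × 0.0104) = 4; θ*₍4₎ = 166.6.
Upper: z₀ + z₂ = 1.872; 1 − a(z₀+z₂) = 1.0711; argument = 1.6597 → 1.66; α₂ = 0.9515; rank = 381; θ*₍381₎ = 203.0.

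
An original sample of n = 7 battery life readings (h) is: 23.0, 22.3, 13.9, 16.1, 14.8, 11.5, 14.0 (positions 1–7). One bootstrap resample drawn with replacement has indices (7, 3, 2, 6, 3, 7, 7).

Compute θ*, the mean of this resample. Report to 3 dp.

Resample values: 14.0, 13.9, 22.3, 11.5, 13.9, 14.0, 14.0.
Mean = (14.0 + 13.9 + 22.3 + 11.5 + 13.9 + 14.0 + 14.0) / 7 = 103.60 / 7 = 14.800

θ* = 14.800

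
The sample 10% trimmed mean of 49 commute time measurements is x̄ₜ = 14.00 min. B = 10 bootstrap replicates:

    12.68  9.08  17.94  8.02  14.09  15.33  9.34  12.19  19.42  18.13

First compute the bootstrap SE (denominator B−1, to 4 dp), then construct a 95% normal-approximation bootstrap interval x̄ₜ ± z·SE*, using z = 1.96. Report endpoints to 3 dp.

(6.025, 21.975)

Mean of replicates = 13.6220; sum of squared deviations = 149.0060; SE* = √(149.0060/9) = 4.0689
Margin = 1.96 × 4.0689 = 7.9750
Interval: 14.00 ± 7.9750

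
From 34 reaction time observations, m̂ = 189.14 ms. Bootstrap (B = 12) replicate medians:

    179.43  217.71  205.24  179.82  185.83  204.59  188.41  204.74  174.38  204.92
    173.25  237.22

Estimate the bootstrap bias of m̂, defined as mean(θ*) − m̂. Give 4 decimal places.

bias = +7.1550

mean(θ*) = (179.43 + 217.71 + 205.24 + 179.82 + 185.83 + 204.59 + 188.41 + 204.74 + 174.38 + 204.92 + 173.25 + 237.22) / 12 = 196.29500
bias = 196.29500 − 189.14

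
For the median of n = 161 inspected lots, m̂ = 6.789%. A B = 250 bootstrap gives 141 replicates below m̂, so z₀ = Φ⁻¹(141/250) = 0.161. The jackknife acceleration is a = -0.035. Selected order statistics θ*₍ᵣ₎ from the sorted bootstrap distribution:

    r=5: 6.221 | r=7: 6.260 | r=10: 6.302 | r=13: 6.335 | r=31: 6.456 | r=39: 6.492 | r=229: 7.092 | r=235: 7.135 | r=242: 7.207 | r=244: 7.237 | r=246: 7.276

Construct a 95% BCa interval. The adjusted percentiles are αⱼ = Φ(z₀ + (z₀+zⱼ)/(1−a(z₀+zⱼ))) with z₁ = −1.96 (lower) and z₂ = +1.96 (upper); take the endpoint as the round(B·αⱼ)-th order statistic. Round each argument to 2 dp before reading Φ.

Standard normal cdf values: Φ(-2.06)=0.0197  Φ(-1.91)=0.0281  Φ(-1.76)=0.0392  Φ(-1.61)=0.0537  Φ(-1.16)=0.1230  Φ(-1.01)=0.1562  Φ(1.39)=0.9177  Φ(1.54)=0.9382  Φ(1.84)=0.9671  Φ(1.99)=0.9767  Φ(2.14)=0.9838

(6.302, 7.276)

Lower: z₀ + z₁ = 0.161 + (-1.960) = -1.799; 1 − a(z₀+z₁) = 1 − (-0.035)(-1.799) = 0.9370; argument = 0.161 + (-1.799)/0.9370 = -1.7589 → -1.76.
α₁ = Φ(-1.76) = 0.0392; rank = round(250 × 0.0392) = 10; θ*₍10₎ = 6.302.
Upper: z₀ + z₂ = 2.121; 1 − a(z₀+z₂) = 1.0742; argument = 2.1354 → 2.14; α₂ = 0.9838; rank = 246; θ*₍246₎ = 7.276.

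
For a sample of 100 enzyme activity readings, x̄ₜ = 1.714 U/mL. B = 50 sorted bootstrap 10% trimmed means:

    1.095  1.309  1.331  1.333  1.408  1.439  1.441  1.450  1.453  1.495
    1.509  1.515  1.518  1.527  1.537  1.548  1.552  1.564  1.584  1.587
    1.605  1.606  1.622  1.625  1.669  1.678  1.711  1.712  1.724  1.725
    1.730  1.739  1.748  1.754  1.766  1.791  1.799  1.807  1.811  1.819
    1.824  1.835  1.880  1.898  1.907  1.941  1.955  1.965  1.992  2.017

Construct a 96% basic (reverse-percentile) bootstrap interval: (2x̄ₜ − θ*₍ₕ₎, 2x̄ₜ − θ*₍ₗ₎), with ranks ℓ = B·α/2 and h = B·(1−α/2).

(1.436, 2.333)

Percentile endpoints at ranks 1 and 49: θ*₍1₎ = 1.095, θ*₍49₎ = 1.992.
Basic interval reflects these around x̄ₜ:
  lower = 2 × 1.714 − 1.992 = 1.436
  upper = 2 × 1.714 − 1.095 = 2.333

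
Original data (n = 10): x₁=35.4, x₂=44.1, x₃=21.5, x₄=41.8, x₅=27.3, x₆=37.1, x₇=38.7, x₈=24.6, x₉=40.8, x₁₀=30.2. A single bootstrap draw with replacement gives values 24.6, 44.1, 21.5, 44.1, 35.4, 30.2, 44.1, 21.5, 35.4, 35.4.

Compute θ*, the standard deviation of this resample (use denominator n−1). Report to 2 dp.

θ* = 8.98

Mean = 33.6300; sum of squared deviations = 725.8410
s² = 725.8410 / 9 = 80.6490
s = √80.6490 = 8.98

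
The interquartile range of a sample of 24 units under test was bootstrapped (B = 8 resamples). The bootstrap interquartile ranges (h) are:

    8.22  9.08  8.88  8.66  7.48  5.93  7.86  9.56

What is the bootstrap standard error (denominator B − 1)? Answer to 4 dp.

SE* = 1.1392

Bootstrap SE is the standard deviation of the 8 replicate interquartile ranges.
Mean of replicates: (8.22 + 9.08 + 8.88 + 8.66 + 7.48 + 5.93 + 7.86 + 9.56) / 8 = 65.67000 / 8 = 8.20875
Sum of squared deviations: (+0.01125)² + (+0.87125)² + (+0.67125)² + (+0.45125)² + (−0.72875)² + (−2.27875)² + (−0.34875)² + (+1.35125)² = 9.08469
Variance = 9.08469 / 7 = 1.29781
SE* = √1.29781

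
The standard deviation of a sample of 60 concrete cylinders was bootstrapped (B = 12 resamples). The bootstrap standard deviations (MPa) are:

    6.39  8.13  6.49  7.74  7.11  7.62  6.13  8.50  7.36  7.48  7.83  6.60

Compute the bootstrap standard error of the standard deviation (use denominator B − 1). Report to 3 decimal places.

SE* = 0.746

Bootstrap SE is the standard deviation of the 12 replicate standard deviations.
Mean of replicates: (6.39 + 8.13 + 6.49 + 7.74 + 7.11 + 7.62 + 6.13 + 8.50 + 7.36 + 7.48 + 7.83 + 6.60) / 12 = 87.3800 / 12 = 7.2817
Sum of squared deviations: (−0.8917)² + (+0.8483)² + (−0.7917)² + (+0.4583)² + (−0.1717)² + (+0.3383)² + (−1.1517)² + (+1.2183)² + (+0.0783)² + (+0.1983)² + (+0.5483)² + (−0.6817)² = 6.1170
Variance = 6.1170 / 11 = 0.5561
SE* = √0.5561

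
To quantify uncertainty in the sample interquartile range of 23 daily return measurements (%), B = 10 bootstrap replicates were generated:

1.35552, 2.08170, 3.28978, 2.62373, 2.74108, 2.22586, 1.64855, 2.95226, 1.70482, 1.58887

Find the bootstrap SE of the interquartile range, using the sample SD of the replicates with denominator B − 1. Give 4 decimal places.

SE* = 0.6559

Bootstrap SE is the standard deviation of the 10 replicate interquartile ranges.
Mean of replicates: (1.35552 + 2.08170 + 3.28978 + 2.62373 + 2.74108 + 2.22586 + 1.64855 + 2.95226 + 1.70482 + 1.58887) / 10 = 22.212170 / 10 = 2.221217
Sum of squared deviations: (−0.865697)² + (−0.139517)² + (+1.068563)² + (+0.402513)² + (+0.519863)² + (+0.004643)² + (−0.572667)² + (+0.731043)² + (−0.516397)² + (−0.632347)² = 3.871919
Variance = 3.871919 / 9 = 0.430213
SE* = √0.430213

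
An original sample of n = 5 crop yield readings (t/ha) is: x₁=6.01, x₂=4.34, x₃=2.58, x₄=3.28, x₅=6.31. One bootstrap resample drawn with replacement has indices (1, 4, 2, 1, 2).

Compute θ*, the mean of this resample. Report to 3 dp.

Resample values: 6.01, 3.28, 4.34, 6.01, 4.34.
Mean = (6.01 + 3.28 + 4.34 + 6.01 + 4.34) / 5 = 23.980 / 5 = 4.796

θ* = 4.796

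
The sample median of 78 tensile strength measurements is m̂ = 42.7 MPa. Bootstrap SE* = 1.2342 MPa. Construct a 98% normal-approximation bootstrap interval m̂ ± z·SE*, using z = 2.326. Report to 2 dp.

(39.83, 45.57)

Margin = 2.326 × 1.2342 = 2.871
Interval: 42.7 ± 2.871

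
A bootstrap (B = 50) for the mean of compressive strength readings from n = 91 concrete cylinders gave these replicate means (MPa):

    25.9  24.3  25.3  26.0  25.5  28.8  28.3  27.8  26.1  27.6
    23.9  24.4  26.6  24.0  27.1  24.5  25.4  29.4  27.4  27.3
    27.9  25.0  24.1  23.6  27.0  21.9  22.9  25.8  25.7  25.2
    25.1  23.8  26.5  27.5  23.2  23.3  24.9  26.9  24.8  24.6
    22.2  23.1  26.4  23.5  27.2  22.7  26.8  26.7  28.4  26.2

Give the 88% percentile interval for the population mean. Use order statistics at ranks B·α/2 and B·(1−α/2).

Sorted replicates: 21.9, 22.2, 22.7, 22.9, 23.1, 23.2, 23.3, 23.5, 23.6, 23.8, 23.9, 24.0, 24.1, 24.3, 24.4, 24.5, 24.6, 24.8, 24.9, 25.0, 25.1, 25.2, 25.3, 25.4, 25.5, 25.7, 25.8, 25.9, 26.0, 26.1, 26.2, 26.4, 26.5, 26.6, 26.7, 26.8, 26.9, 27.0, 27.1, 27.2, 27.3, 27.4, 27.5, 27.6, 27.8, 27.9, 28.3, 28.4, 28.8, 29.4
α = 0.12; lower rank = 50 × 0.060 = 3; upper rank = 50 × 0.940 = 47.
The 3rd smallest replicate is 22.7; the 47th is 28.3.

(22.7, 28.3)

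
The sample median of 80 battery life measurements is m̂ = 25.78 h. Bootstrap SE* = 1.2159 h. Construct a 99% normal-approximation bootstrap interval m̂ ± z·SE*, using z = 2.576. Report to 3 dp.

(22.648, 28.912)

Margin = 2.576 × 1.2159 = 3.1322
Interval: 25.78 ± 3.1322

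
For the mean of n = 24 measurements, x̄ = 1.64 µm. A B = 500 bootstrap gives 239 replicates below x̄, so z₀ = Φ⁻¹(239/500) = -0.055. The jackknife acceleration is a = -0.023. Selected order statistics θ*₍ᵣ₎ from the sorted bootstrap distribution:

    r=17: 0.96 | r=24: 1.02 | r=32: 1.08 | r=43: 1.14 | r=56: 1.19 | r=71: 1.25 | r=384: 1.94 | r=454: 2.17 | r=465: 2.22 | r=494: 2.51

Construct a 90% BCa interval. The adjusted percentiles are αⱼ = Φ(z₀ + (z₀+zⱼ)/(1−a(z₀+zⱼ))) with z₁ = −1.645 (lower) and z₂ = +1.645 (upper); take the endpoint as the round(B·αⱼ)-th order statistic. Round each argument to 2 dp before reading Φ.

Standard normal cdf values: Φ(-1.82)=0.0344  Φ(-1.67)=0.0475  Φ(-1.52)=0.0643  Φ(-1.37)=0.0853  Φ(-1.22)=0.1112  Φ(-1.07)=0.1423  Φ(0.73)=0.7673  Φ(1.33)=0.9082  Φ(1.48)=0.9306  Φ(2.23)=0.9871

Lower: z₀ + z₁ = -0.055 + (-1.645) = -1.700; 1 − a(z₀+z₁) = 1 − (-0.023)(-1.700) = 0.9609; argument = -0.055 + (-1.700)/0.9609 = -1.8242 → -1.82.
α₁ = Φ(-1.82) = 0.0344; rank = round(500 × 0.0344) = 17; θ*₍17₎ = 0.96.
Upper: z₀ + z₂ = 1.590; 1 − a(z₀+z₂) = 1.0366; argument = 1.4789 → 1.48; α₂ = 0.9306; rank = 465; θ*₍465₎ = 2.22.

(0.96, 2.22)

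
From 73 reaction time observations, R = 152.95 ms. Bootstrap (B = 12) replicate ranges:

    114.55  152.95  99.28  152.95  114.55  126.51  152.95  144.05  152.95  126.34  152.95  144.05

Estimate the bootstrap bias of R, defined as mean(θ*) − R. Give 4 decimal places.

bias = −16.7767

mean(θ*) = (114.55 + 152.95 + 99.28 + 152.95 + 114.55 + 126.51 + 152.95 + 144.05 + 152.95 + 126.34 + 152.95 + 144.05) / 12 = 136.17333
bias = 136.17333 − 152.95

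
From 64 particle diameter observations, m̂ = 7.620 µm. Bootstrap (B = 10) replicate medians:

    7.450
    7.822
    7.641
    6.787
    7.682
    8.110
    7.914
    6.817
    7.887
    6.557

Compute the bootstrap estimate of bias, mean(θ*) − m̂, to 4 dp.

mean(θ*) = (7.450 + 7.822 + 7.641 + 6.787 + 7.682 + 8.110 + 7.914 + 6.817 + 7.887 + 6.557) / 10 = 7.46670
bias = 7.46670 − 7.620

bias = −0.1533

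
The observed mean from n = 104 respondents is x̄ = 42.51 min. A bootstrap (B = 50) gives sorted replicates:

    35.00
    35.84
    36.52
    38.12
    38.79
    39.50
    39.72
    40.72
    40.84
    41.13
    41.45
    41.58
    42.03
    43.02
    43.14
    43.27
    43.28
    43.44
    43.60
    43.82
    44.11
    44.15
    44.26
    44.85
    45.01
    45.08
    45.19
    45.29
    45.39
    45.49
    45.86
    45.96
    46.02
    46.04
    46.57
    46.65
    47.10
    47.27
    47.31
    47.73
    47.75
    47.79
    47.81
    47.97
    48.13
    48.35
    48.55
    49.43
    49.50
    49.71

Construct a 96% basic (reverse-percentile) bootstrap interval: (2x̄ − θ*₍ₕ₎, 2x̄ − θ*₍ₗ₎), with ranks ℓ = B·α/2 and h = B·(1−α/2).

(35.52, 50.02)

Percentile endpoints at ranks 1 and 49: θ*₍1₎ = 35.00, θ*₍49₎ = 49.50.
Basic interval reflects these around x̄:
  lower = 2 × 42.51 − 49.50 = 35.52
  upper = 2 × 42.51 − 35.00 = 50.02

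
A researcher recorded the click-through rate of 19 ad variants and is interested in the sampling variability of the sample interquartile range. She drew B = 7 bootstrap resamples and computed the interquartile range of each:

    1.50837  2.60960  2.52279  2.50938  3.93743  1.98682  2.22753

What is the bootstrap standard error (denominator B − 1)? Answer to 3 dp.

Bootstrap SE is the standard deviation of the 7 replicate interquartile ranges.
Mean of replicates: (1.50837 + 2.60960 + 2.52279 + 2.50938 + 3.93743 + 1.98682 + 2.22753) / 7 = 17.301920 / 7 = 2.471703
Sum of squared deviations: (−0.963333)² + (+0.137897)² + (+0.051087)² + (+0.037677)² + (+1.465727)² + (−0.484883)² + (−0.244173)² = 3.394143
Variance = 3.394143 / 6 = 0.565691
SE* = √0.565691

SE* = 0.752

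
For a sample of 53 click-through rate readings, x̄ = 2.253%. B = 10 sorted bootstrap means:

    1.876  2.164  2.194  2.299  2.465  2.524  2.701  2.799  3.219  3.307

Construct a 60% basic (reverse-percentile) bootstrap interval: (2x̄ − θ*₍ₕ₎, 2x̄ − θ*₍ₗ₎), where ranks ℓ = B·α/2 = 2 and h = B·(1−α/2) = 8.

(1.707, 2.342)

Percentile endpoints at ranks 2 and 8: θ*₍2₎ = 2.164, θ*₍8₎ = 2.799.
Basic interval reflects these around x̄:
  lower = 2 × 2.253 − 2.799 = 1.707
  upper = 2 × 2.253 − 2.164 = 2.342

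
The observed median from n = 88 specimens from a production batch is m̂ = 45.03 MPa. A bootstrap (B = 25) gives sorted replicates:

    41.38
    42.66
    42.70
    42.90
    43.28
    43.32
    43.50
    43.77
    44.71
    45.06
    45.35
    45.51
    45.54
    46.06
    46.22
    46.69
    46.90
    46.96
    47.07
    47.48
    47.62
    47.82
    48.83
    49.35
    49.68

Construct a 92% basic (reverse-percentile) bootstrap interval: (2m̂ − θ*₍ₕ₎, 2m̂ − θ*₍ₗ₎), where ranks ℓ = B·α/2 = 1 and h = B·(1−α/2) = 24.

(40.71, 48.68)

Percentile endpoints at ranks 1 and 24: θ*₍1₎ = 41.38, θ*₍24₎ = 49.35.
Basic interval reflects these around m̂:
  lower = 2 × 45.03 − 49.35 = 40.71
  upper = 2 × 45.03 − 41.38 = 48.68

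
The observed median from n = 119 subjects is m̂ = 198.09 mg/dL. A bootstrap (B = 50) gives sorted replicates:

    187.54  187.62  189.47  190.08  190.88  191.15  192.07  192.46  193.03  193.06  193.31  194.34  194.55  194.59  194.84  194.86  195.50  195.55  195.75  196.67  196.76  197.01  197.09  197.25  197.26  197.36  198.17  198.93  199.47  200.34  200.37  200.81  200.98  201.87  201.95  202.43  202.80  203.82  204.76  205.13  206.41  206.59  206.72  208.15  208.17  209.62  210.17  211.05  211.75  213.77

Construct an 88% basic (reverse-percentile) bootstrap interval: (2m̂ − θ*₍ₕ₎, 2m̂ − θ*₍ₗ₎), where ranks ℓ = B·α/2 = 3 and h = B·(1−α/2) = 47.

Percentile endpoints at ranks 3 and 47: θ*₍3₎ = 189.47, θ*₍47₎ = 210.17.
Basic interval reflects these around m̂:
  lower = 2 × 198.09 − 210.17 = 186.01
  upper = 2 × 198.09 − 189.47 = 206.71

(186.01, 206.71)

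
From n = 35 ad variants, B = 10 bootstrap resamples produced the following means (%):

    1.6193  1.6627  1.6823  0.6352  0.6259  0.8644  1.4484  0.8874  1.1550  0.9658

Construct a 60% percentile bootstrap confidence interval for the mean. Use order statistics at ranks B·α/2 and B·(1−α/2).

(0.6352, 1.6193)

Sorted replicates: 0.6259, 0.6352, 0.8644, 0.8874, 0.9658, 1.1550, 1.4484, 1.6193, 1.6627, 1.6823
α = 0.40; lower rank = 10 × 0.200 = 2; upper rank = 10 × 0.800 = 8.
The 2nd smallest replicate is 0.6352; the 8th is 1.6193.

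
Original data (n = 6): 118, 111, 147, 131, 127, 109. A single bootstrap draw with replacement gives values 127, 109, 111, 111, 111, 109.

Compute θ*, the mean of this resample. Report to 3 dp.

θ* = 113.000

Mean = (127 + 109 + 111 + 111 + 111 + 109) / 6 = 678.0 / 6 = 113.000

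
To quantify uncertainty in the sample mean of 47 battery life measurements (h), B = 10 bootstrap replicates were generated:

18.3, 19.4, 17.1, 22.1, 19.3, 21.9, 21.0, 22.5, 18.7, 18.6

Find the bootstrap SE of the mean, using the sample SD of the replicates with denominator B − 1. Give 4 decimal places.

Bootstrap SE is the standard deviation of the 10 replicate means.
Mean of replicates: (18.3 + 19.4 + 17.1 + 22.1 + 19.3 + 21.9 + 21.0 + 22.5 + 18.7 + 18.6) / 10 = 198.90000 / 10 = 19.89000
Sum of squared deviations: (−1.59000)² + (−0.49000)² + (−2.79000)² + (+2.21000)² + (−0.59000)² + (+2.01000)² + (+1.11000)² + (+2.61000)² + (−1.19000)² + (−1.29000)² = 30.94900
Variance = 30.94900 / 9 = 3.43878
SE* = √3.43878

SE* = 1.8544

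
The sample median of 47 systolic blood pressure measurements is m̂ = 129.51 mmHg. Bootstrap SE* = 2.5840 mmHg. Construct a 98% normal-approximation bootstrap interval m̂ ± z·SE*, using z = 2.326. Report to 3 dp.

Margin = 2.326 × 2.5840 = 6.0104
Interval: 129.51 ± 6.0104

(123.500, 135.520)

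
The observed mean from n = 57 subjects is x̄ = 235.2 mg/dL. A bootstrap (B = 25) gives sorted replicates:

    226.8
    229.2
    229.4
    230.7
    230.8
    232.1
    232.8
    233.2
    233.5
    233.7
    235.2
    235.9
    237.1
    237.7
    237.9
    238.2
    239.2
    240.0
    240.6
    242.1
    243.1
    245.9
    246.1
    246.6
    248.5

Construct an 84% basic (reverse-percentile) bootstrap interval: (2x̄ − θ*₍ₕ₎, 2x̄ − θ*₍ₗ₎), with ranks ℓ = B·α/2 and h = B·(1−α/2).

Percentile endpoints at ranks 2 and 23: θ*₍2₎ = 229.2, θ*₍23₎ = 246.1.
Basic interval reflects these around x̄:
  lower = 2 × 235.2 − 246.1 = 224.3
  upper = 2 × 235.2 − 229.2 = 241.2

(224.3, 241.2)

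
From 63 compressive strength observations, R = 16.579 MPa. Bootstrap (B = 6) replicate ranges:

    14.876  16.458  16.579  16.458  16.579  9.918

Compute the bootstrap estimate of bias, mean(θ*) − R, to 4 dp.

bias = −1.4343

mean(θ*) = (14.876 + 16.458 + 16.579 + 16.458 + 16.579 + 9.918) / 6 = 15.14467
bias = 15.14467 − 16.579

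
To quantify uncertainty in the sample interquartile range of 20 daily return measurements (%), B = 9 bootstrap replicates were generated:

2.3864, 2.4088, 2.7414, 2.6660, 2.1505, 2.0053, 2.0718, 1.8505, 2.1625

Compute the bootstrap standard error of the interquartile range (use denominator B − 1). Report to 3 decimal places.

SE* = 0.301

Bootstrap SE is the standard deviation of the 9 replicate interquartile ranges.
Mean of replicates: (2.3864 + 2.4088 + 2.7414 + 2.6660 + 2.1505 + 2.0053 + 2.0718 + 1.8505 + 2.1625) / 9 = 20.44320 / 9 = 2.27147
Sum of squared deviations: (+0.11493)² + (+0.13733)² + (+0.46993)² + (+0.39453)² + (−0.12097)² + (−0.26617)² + (−0.19967)² + (−0.42097)² + (−0.10897)² = 0.72300
Variance = 0.72300 / 8 = 0.09037
SE* = √0.09037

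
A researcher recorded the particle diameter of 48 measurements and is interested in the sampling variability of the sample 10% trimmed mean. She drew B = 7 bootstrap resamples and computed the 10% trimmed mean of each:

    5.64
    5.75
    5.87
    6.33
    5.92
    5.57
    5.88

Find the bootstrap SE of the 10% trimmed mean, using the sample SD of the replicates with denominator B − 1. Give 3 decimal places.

Bootstrap SE is the standard deviation of the 7 replicate 10% trimmed means.
Mean of replicates: (5.64 + 5.75 + 5.87 + 6.33 + 5.92 + 5.57 + 5.88) / 7 = 40.9600 / 7 = 5.8514
Sum of squared deviations: (−0.2114)² + (−0.1014)² + (+0.0186)² + (+0.4786)² + (+0.0686)² + (−0.2814)² + (+0.0286)² = 0.3691
Variance = 0.3691 / 6 = 0.0615
SE* = √0.0615

SE* = 0.248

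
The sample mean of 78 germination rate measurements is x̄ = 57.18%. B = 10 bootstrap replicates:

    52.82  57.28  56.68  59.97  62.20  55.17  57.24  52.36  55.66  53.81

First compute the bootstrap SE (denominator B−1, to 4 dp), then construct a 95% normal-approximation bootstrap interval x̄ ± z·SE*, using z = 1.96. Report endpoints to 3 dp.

(51.129, 63.231)

Mean of replicates = 56.3190; sum of squared deviations = 85.7843; SE* = √(85.7843/9) = 3.0873
Margin = 1.96 × 3.0873 = 6.0511
Interval: 57.18 ± 6.0511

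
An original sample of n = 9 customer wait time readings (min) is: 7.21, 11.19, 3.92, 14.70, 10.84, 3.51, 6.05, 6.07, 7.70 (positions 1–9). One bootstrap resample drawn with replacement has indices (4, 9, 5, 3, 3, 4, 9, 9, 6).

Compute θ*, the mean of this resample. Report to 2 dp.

Resample values: 14.70, 7.70, 10.84, 3.92, 3.92, 14.70, 7.70, 7.70, 3.51.
Mean = (14.70 + 7.70 + 10.84 + 3.92 + 3.92 + 14.70 + 7.70 + 7.70 + 3.51) / 9 = 74.690 / 9 = 8.30

θ* = 8.30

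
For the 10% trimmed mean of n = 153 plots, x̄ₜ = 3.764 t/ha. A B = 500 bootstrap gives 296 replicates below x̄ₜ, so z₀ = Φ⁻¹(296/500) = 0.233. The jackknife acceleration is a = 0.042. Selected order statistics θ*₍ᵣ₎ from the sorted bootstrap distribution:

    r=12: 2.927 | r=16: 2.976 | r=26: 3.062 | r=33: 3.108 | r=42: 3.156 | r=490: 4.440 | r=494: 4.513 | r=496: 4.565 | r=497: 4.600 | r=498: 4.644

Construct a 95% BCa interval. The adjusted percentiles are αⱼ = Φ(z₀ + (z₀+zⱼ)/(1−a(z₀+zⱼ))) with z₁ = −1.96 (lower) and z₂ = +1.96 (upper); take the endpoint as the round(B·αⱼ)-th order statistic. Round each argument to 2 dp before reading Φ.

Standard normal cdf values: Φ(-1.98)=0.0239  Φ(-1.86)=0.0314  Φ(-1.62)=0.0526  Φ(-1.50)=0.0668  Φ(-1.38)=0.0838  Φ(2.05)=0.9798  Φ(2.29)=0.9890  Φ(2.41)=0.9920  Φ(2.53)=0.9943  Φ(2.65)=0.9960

(3.156, 4.644)

Lower: z₀ + z₁ = 0.233 + (-1.960) = -1.727; 1 − a(z₀+z₁) = 1 − (0.042)(-1.727) = 1.0725; argument = 0.233 + (-1.727)/1.0725 = -1.3772 → -1.38.
α₁ = Φ(-1.38) = 0.0838; rank = round(500 × 0.0838) = 42; θ*₍42₎ = 3.156.
Upper: z₀ + z₂ = 2.193; 1 − a(z₀+z₂) = 0.9079; argument = 2.6485 → 2.65; α₂ = 0.9960; rank = 498; θ*₍498₎ = 4.644.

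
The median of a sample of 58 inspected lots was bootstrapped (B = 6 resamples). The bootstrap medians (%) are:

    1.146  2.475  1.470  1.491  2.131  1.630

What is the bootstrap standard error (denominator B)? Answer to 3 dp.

SE* = 0.446

Bootstrap SE is the standard deviation of the 6 replicate medians.
Mean of replicates: (1.146 + 2.475 + 1.470 + 1.491 + 2.131 + 1.630) / 6 = 10.3430 / 6 = 1.7238
Sum of squared deviations: (−0.5778)² + (+0.7512)² + (−0.2538)² + (−0.2328)² + (+0.4072)² + (−0.0938)² = 1.1914
Variance = 1.1914 / 6 = 0.1986
SE* = √0.1986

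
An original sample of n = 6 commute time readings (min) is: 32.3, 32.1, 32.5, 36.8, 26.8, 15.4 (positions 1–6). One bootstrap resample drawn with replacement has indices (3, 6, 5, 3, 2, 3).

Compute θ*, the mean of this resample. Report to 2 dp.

θ* = 28.63

Resample values: 32.5, 15.4, 26.8, 32.5, 32.1, 32.5.
Mean = (32.5 + 15.4 + 26.8 + 32.5 + 32.1 + 32.5) / 6 = 171.80 / 6 = 28.63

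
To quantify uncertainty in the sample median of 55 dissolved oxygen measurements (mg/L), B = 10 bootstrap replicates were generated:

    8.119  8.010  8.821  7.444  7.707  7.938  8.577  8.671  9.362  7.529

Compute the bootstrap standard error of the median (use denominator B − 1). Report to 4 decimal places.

Bootstrap SE is the standard deviation of the 10 replicate medians.
Mean of replicates: (8.119 + 8.010 + 8.821 + 7.444 + 7.707 + 7.938 + 8.577 + 8.671 + 9.362 + 7.529) / 10 = 82.17800 / 10 = 8.21780
Sum of squared deviations: (−0.09880)² + (−0.20780)² + (+0.60320)² + (−0.77380)² + (−0.51080)² + (−0.27980)² + (+0.35920)² + (+0.45320)² + (+1.14420)² + (−0.68880)² = 3.47282
Variance = 3.47282 / 9 = 0.38587
SE* = √0.38587

SE* = 0.6212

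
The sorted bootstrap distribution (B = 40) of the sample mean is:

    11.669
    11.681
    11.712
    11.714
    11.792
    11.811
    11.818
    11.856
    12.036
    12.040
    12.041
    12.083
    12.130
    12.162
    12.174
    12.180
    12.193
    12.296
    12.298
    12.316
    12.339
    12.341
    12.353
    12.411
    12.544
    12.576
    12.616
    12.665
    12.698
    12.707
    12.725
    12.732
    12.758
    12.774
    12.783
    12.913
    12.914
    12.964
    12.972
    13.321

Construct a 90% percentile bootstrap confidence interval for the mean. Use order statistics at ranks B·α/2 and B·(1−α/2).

(11.681, 12.964)

α = 0.10; lower rank = 40 × 0.050 = 2; upper rank = 40 × 0.950 = 38.
The 2nd smallest replicate is 11.681; the 38th is 12.964.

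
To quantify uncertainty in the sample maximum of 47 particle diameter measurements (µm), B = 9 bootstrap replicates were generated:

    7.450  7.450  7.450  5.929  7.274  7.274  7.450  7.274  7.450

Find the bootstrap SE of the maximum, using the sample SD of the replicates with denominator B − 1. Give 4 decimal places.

SE* = 0.4924

Bootstrap SE is the standard deviation of the 9 replicate maximums.
Mean of replicates: (7.450 + 7.450 + 7.450 + 5.929 + 7.274 + 7.274 + 7.450 + 7.274 + 7.450) / 9 = 65.00100 / 9 = 7.22233
Sum of squared deviations: (+0.22767)² + (+0.22767)² + (+0.22767)² + (−1.29333)² + (+0.05167)² + (+0.05167)² + (+0.22767)² + (+0.05167)² + (+0.22767)² = 1.93988
Variance = 1.93988 / 8 = 0.24248
SE* = √0.24248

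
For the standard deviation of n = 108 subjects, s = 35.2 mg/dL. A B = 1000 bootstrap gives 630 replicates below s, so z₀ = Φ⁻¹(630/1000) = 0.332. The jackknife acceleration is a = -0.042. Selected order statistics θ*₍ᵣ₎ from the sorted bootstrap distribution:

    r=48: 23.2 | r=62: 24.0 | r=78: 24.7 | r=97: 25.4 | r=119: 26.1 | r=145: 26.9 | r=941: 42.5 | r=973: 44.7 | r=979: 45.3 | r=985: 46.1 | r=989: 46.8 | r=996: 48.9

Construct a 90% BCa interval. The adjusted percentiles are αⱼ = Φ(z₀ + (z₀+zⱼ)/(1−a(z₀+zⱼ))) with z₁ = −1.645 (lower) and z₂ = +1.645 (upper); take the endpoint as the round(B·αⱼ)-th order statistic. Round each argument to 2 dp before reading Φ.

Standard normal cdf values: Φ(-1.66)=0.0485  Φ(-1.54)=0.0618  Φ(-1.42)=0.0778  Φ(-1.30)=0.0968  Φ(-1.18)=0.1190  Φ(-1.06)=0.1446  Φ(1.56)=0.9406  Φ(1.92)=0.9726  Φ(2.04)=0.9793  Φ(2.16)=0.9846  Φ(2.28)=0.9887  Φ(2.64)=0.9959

Lower: z₀ + z₁ = 0.332 + (-1.645) = -1.313; 1 − a(z₀+z₁) = 1 − (-0.042)(-1.313) = 0.9449; argument = 0.332 + (-1.313)/0.9449 = -1.0576 → -1.06.
α₁ = Φ(-1.06) = 0.1446; rank = round(1000 × 0.1446) = 145; θ*₍145₎ = 26.9.
Upper: z₀ + z₂ = 1.977; 1 − a(z₀+z₂) = 1.0830; argument = 2.1574 → 2.16; α₂ = 0.9846; rank = 985; θ*₍985₎ = 46.1.

(26.9, 46.1)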